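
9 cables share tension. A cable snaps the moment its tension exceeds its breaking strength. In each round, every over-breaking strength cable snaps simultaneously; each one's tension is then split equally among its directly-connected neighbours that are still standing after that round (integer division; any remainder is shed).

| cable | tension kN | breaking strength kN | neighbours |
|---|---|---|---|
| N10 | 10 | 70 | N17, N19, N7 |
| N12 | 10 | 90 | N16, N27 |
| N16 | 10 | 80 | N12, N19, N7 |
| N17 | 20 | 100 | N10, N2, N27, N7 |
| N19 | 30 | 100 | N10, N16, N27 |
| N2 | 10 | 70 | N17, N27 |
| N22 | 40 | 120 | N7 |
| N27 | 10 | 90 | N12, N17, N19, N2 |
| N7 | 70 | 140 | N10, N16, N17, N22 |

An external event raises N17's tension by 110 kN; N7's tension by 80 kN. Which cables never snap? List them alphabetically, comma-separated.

N22

Round 1 — N17 at 130 > 100; N7 at 150 > 140. N17, N7 snap.
  N17 sheds 130 kN to N10, N2, N27: 43 each (1 lost).
    N10: 10+43 = 53 ≤ 70
    N2: 10+43 = 53 ≤ 70
    N27: 10+43 = 53 ≤ 90
  N7 sheds 150 kN to N10, N16, N22: 50 each.
    N10: 53+50 = 103 > 70
    N16: 10+50 = 60 ≤ 80
    N22: 40+50 = 90 ≤ 120
Round 2 — N10 snaps.
  N10 sheds 103 kN to N19: 103 each.
    N19: 30+103 = 133 > 100
Round 3 — N19 snaps.
  N19 sheds 133 kN to N16, N27: 66 each (1 lost).
    N16: 60+66 = 126 > 80
    N27: 53+66 = 119 > 90
Round 4 — N16, N27 snap.
  N16 sheds 126 kN to N12: 126 each.
    N12: 10+126 = 136 > 90
  N27 sheds 119 kN to N12, N2: 59 each (1 lost).
    N12: 136+59 = 195 > 90
    N2: 53+59 = 112 > 70
Round 5 — N12, N2 snap.
  N12 sheds 195 kN: no online neighbours, lost.
  N2 sheds 112 kN: no online neighbours, lost.
No further breaks.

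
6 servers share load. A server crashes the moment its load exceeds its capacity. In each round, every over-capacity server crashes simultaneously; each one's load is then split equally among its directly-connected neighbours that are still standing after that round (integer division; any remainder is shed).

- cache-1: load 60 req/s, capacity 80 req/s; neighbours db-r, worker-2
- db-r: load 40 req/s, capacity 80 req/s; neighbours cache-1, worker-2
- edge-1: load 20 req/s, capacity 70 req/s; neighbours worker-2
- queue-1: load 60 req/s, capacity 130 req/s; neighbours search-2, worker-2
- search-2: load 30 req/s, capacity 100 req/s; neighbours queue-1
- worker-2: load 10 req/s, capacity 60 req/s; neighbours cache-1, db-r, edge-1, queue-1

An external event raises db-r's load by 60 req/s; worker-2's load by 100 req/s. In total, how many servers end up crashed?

Round 1 — db-r at 100 > 80; worker-2 at 110 > 60. db-r, worker-2 crash.
  db-r sheds 100 req/s to cache-1: 100 each.
    cache-1: 60+100 = 160 > 80
  worker-2 sheds 110 req/s to cache-1, edge-1, queue-1: 36 each (2 lost).
    cache-1: 160+36 = 196 > 80
    edge-1: 20+36 = 56 ≤ 70
    queue-1: 60+36 = 96 ≤ 130
Round 2 — cache-1 crashes.
  cache-1 sheds 196 req/s: no online neighbours, lost.
No further crashes.

3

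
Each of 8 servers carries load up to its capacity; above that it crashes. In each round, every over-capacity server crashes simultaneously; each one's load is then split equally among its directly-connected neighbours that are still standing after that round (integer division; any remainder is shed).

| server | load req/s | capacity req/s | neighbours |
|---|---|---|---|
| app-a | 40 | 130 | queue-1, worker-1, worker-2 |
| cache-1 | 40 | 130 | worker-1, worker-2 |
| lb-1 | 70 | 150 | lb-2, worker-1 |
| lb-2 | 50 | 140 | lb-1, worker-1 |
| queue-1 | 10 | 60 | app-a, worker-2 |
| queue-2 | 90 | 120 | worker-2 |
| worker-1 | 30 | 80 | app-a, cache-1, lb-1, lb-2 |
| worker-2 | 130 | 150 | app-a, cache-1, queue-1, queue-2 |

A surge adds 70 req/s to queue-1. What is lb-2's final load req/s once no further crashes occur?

Round 1 — queue-1 at 80 > 60. queue-1 crashes.
  queue-1 sheds 80 req/s to app-a, worker-2: 40 each.
    app-a: 40+40 = 80 ≤ 130
    worker-2: 130+40 = 170 > 150
Round 2 — worker-2 crashes.
  worker-2 sheds 170 req/s to app-a, cache-1, queue-2: 56 each (2 lost).
    app-a: 80+56 = 136 > 130
    cache-1: 40+56 = 96 ≤ 130
    queue-2: 90+56 = 146 > 120
Round 3 — app-a, queue-2 crash.
  app-a sheds 136 req/s to worker-1: 136 each.
    worker-1: 30+136 = 166 > 80
  queue-2 sheds 146 req/s: no online neighbours, lost.
Round 4 — worker-1 crashes.
  worker-1 sheds 166 req/s to cache-1, lb-1, lb-2: 55 each (1 lost).
    cache-1: 96+55 = 151 > 130
    lb-1: 70+55 = 125 ≤ 150
    lb-2: 50+55 = 105 ≤ 140
Round 5 — cache-1 crashes.
  cache-1 sheds 151 req/s: no online neighbours, lost.
No further crashes.

105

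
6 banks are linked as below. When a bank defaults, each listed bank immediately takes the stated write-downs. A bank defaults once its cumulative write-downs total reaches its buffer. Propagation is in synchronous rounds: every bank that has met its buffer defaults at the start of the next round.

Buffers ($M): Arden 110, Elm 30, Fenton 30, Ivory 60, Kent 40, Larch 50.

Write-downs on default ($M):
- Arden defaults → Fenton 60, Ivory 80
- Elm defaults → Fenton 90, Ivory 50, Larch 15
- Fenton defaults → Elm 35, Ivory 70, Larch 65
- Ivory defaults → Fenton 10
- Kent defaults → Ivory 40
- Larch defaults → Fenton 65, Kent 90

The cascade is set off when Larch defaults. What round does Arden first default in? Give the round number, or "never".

Round 1 — Larch defaults (initial).
  Fenton: +65 → 65 ≥ 30
  Kent: +90 → 90 ≥ 40
Round 2 — Fenton, Kent default.
  Elm: +35 → 35 ≥ 30
  Ivory: +70+40 → 110 ≥ 60
Round 3 — Elm, Ivory default.
No further defaults.

never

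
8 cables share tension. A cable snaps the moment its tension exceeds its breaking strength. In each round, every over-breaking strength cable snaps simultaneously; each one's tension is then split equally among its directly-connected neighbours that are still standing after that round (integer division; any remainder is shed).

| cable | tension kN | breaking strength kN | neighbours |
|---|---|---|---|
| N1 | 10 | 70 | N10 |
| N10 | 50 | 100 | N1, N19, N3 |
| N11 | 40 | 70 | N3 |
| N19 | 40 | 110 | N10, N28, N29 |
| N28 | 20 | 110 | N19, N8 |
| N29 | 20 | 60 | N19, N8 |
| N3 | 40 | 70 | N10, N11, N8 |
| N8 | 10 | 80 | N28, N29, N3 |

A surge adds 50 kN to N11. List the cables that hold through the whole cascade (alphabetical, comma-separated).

N1, N19, N28, N29, N8

Round 1 — N11 at 90 > 70. N11 snaps.
  N11 sheds 90 kN to N3: 90 each.
    N3: 40+90 = 130 > 70
Round 2 — N3 snaps.
  N3 sheds 130 kN to N10, N8: 65 each.
    N10: 50+65 = 115 > 100
    N8: 10+65 = 75 ≤ 80
Round 3 — N10 snaps.
  N10 sheds 115 kN to N1, N19: 57 each (1 lost).
    N1: 10+57 = 67 ≤ 70
    N19: 40+57 = 97 ≤ 110
No further breaks.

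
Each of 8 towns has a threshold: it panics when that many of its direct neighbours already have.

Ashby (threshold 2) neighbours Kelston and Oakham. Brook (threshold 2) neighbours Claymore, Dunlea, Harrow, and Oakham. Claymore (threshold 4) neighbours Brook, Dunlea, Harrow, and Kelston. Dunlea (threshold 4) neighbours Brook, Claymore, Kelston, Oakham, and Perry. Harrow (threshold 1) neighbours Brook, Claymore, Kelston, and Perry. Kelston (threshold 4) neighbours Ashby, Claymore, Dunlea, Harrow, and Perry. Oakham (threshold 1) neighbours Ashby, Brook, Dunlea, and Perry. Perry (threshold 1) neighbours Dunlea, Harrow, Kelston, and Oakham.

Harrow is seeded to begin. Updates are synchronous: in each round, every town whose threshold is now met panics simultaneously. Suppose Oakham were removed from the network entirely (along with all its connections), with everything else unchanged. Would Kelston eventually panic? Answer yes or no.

no

With Oakham removed:
Round 1 — Harrow panics (initial).
Round 2 — checking thresholds:
  Brook: 1 of 3 neighbours < 2, holds.
  Claymore: 1 of 4 neighbours < 4, holds.
  Kelston: 1 of 5 neighbours < 4, holds.
  Perry: 1 of 3 neighbours ≥ 1, panics.
Round 3 — no new panics; cascade stops.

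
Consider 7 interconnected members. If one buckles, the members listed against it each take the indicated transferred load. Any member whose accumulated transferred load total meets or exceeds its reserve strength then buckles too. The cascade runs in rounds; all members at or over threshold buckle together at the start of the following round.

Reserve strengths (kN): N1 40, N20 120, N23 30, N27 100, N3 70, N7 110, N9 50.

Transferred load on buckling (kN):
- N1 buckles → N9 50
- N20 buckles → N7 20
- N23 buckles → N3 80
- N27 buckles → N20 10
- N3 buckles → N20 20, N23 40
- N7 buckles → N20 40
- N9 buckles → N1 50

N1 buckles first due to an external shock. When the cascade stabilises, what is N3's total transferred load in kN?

0

Round 1 — N1 buckles (initial).
  N9: +50 → 50 ≥ 50
Round 2 — N9 buckles.
No further bucklings.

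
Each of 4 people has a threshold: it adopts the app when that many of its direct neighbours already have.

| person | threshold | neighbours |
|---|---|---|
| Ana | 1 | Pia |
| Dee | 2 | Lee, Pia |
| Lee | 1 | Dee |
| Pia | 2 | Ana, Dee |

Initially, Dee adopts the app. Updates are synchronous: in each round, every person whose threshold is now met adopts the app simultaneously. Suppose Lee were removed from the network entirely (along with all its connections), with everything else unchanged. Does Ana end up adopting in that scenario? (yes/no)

no

With Lee removed:
Round 1 — Dee adopts the app (initial).
Round 2 — no new adoptions; cascade stops.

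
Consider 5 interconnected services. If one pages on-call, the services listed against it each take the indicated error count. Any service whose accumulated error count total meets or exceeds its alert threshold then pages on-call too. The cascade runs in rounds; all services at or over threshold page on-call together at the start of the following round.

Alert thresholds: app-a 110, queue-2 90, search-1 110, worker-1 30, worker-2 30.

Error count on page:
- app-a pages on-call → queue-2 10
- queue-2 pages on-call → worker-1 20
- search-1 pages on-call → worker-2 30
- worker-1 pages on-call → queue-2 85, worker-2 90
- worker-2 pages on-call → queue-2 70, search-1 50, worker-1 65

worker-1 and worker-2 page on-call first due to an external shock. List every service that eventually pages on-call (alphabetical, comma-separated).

queue-2, worker-1, worker-2

Round 1 — worker-1, worker-2 page on-call (initial).
  queue-2: +85+70 → 155 ≥ 90
  search-1: +50 → 50 < 110
Round 2 — queue-2 pages on-call.
No further pages.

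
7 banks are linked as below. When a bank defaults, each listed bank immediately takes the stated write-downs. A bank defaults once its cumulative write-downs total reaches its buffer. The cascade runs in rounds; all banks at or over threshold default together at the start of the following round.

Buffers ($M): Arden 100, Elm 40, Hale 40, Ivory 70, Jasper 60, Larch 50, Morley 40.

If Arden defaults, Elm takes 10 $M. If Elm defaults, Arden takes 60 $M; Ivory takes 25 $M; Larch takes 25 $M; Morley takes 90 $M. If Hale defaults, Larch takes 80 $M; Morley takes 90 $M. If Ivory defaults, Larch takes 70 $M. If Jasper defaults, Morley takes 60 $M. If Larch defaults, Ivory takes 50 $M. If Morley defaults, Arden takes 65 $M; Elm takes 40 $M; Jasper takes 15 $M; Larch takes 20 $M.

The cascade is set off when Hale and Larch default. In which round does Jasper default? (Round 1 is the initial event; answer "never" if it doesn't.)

never

Round 1 — Hale, Larch default (initial).
  Ivory: +50 → 50 < 70
  Morley: +90 → 90 ≥ 40
Round 2 — Morley defaults.
  Arden: +65 → 65 < 100
  Elm: +40 → 40 ≥ 40
  Jasper: +15 → 15 < 60
Round 3 — Elm defaults.
  Arden: +60 → 125 ≥ 100
  Ivory: +25 → 75 ≥ 70
Round 4 — Arden, Ivory default.
No further defaults.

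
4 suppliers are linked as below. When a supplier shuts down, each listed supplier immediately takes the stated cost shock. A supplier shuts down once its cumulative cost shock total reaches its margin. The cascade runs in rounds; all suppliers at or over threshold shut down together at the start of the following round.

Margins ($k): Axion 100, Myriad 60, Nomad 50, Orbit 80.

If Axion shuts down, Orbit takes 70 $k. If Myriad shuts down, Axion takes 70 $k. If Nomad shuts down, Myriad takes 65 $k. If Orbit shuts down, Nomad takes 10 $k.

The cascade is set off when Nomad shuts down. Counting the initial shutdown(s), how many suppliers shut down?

2

Round 1 — Nomad shuts down (initial).
  Myriad: +65 → 65 ≥ 60
Round 2 — Myriad shuts down.
  Axion: +70 → 70 < 100
No further shutdowns.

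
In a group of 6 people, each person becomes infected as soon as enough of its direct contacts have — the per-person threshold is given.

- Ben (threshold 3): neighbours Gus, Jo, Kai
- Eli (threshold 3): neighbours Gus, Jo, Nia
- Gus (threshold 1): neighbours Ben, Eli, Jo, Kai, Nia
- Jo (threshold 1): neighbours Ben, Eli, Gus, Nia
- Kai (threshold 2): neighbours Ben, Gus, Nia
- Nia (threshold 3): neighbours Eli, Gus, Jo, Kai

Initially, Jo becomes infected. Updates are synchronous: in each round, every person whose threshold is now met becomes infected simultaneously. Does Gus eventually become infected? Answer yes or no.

Round 1 — Jo becomes infected (initial).
Round 2 — checking thresholds:
  Ben: 1 of 3 neighbours < 3, not yet.
  Eli: 1 of 3 neighbours < 3, not yet.
  Gus: 1 of 5 neighbours ≥ 1, becomes infected.
  Nia: 1 of 4 neighbours < 3, not yet.
Round 3 — no new infections; cascade stops.

yes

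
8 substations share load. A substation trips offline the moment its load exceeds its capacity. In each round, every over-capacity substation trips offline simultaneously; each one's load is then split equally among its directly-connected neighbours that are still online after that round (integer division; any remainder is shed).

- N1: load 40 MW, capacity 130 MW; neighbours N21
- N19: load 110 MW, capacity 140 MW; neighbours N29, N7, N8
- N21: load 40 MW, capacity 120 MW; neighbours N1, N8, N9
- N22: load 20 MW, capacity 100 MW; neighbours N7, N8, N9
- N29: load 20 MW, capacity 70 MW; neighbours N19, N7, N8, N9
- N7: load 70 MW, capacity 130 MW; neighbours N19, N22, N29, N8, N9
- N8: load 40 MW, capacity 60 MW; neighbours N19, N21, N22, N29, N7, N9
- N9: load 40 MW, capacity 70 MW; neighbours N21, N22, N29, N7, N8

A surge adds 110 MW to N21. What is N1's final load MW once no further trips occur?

Round 1 — N21 at 150 > 120. N21 trips offline.
  N21 sheds 150 MW to N1, N8, N9: 50 each.
    N1: 40+50 = 90 ≤ 130
    N8: 40+50 = 90 > 60
    N9: 40+50 = 90 > 70
Round 2 — N8, N9 trip offline.
  N8 sheds 90 MW to N19, N22, N29, N7: 22 each (2 lost).
    N19: 110+22 = 132 ≤ 140
    N22: 20+22 = 42 ≤ 100
    N29: 20+22 = 42 ≤ 70
    N7: 70+22 = 92 ≤ 130
  N9 sheds 90 MW to N22, N29, N7: 30 each.
    N22: 42+30 = 72 ≤ 100
    N29: 42+30 = 72 > 70
    N7: 92+30 = 122 ≤ 130
Round 3 — N29 trips offline.
  N29 sheds 72 MW to N19, N7: 36 each.
    N19: 132+36 = 168 > 140
    N7: 122+36 = 158 > 130
Round 4 — N19, N7 trip offline.
  N19 sheds 168 MW: no online neighbours, lost.
  N7 sheds 158 MW to N22: 158 each.
    N22: 72+158 = 230 > 100
Round 5 — N22 trips offline.
  N22 sheds 230 MW: no online neighbours, lost.
No further trips.

90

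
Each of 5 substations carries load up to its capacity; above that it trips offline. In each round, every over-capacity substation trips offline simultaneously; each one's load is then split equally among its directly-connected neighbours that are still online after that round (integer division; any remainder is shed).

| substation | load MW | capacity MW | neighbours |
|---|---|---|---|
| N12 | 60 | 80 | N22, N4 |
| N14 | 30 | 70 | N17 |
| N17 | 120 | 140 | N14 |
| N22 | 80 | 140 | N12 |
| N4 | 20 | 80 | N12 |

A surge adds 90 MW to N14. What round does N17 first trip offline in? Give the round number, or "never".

2

Round 1 — N14 at 120 > 70. N14 trips offline.
  N14 sheds 120 MW to N17: 120 each.
    N17: 120+120 = 240 > 140
Round 2 — N17 trips offline.
  N17 sheds 240 MW: no online neighbours, lost.
No further trips.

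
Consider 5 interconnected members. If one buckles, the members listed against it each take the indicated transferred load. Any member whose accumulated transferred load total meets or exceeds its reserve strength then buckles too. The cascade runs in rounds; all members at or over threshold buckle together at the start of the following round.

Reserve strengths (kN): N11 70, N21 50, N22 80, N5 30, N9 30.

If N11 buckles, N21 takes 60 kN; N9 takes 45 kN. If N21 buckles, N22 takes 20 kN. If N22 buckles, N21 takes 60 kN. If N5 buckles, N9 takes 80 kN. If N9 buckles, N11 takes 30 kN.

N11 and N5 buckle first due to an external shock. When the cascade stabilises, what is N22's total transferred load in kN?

20

Round 1 — N11, N5 buckle (initial).
  N21: +60 → 60 ≥ 50
  N9: +45+80 → 125 ≥ 30
Round 2 — N21, N9 buckle.
  N22: +20 → 20 < 80
No further bucklings.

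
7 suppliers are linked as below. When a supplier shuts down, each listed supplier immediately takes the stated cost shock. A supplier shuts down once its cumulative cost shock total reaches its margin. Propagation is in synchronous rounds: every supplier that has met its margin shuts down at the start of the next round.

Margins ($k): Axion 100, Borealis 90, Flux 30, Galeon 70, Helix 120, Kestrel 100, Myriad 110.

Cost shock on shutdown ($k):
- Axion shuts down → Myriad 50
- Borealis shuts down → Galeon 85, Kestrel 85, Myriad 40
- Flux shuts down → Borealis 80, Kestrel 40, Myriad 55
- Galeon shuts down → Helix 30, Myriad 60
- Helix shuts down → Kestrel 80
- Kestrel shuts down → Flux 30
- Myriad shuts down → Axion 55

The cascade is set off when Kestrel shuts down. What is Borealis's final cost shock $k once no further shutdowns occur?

Round 1 — Kestrel shuts down (initial).
  Flux: +30 → 30 ≥ 30
Round 2 — Flux shuts down.
  Borealis: +80 → 80 < 90
  Myriad: +55 → 55 < 110
No further shutdowns.

80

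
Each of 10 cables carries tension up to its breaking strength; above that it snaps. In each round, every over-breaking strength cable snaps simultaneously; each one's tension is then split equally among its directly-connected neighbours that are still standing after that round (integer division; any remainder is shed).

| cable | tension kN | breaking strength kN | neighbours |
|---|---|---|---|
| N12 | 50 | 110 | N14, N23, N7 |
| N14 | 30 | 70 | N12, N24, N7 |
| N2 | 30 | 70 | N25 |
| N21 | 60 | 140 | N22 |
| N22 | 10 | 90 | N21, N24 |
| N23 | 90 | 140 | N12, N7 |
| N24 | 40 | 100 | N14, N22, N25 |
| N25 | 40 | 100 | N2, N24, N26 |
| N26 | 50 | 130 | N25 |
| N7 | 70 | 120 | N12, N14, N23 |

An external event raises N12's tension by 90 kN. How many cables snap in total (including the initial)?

Round 1 — N12 at 140 > 110. N12 snaps.
  N12 sheds 140 kN to N14, N23, N7: 46 each (2 lost).
    N14: 30+46 = 76 > 70
    N23: 90+46 = 136 ≤ 140
    N7: 70+46 = 116 ≤ 120
Round 2 — N14 snaps.
  N14 sheds 76 kN to N24, N7: 38 each.
    N24: 40+38 = 78 ≤ 100
    N7: 116+38 = 154 > 120
Round 3 — N7 snaps.
  N7 sheds 154 kN to N23: 154 each.
    N23: 136+154 = 290 > 140
Round 4 — N23 snaps.
  N23 sheds 290 kN: no online neighbours, lost.
No further breaks.

4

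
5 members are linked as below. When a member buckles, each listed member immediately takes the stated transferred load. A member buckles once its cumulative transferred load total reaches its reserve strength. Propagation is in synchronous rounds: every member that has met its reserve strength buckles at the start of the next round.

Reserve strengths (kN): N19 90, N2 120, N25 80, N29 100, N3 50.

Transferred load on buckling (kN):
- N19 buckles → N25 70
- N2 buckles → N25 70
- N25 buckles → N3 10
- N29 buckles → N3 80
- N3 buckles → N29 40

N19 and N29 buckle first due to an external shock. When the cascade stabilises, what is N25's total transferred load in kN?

Round 1 — N19, N29 buckle (initial).
  N25: +70 → 70 < 80
  N3: +80 → 80 ≥ 50
Round 2 — N3 buckles.
No further bucklings.

70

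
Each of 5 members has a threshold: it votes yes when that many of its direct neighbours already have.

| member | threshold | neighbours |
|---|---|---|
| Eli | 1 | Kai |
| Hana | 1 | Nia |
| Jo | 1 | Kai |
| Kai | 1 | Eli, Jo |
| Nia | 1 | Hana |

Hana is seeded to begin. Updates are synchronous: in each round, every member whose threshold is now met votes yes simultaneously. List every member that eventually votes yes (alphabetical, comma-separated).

Hana, Nia

Round 1 — Hana votes yes (initial).
Round 2 — checking thresholds:
  Nia: 1 of 1 neighbours ≥ 1, votes yes.
Round 3 — no new yes votes; cascade stops.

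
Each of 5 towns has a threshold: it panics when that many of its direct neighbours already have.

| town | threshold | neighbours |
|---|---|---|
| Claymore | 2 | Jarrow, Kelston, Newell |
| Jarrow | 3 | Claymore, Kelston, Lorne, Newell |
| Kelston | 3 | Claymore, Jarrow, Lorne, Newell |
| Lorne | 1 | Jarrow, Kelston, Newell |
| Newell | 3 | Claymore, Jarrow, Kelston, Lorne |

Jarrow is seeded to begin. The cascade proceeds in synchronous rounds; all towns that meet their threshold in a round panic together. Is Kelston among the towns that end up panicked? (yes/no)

Round 1 — Jarrow panics (initial).
Round 2 — checking thresholds:
  Claymore: 1 of 3 neighbours < 2, below threshold.
  Kelston: 1 of 4 neighbours < 3, below threshold.
  Lorne: 1 of 3 neighbours ≥ 1, panics.
  Newell: 1 of 4 neighbours < 3, below threshold.
Round 3 — no new panics; cascade stops.

no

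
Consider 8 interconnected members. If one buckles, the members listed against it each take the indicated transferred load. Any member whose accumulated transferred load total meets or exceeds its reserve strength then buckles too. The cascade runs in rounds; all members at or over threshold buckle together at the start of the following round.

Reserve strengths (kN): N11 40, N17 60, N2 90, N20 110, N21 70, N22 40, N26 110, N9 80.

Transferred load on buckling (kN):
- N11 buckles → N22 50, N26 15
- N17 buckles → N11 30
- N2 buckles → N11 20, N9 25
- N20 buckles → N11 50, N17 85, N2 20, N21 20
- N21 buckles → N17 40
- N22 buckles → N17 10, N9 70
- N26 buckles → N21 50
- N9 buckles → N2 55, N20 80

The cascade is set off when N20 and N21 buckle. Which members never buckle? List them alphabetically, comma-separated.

Round 1 — N20, N21 buckle (initial).
  N11: +50 → 50 ≥ 40
  N17: +85+40 → 125 ≥ 60
  N2: +20 → 20 < 90
Round 2 — N11, N17 buckle.
  N22: +50 → 50 ≥ 40
  N26: +15 → 15 < 110
Round 3 — N22 buckles.
  N9: +70 → 70 < 80
No further bucklings.

N2, N26, N9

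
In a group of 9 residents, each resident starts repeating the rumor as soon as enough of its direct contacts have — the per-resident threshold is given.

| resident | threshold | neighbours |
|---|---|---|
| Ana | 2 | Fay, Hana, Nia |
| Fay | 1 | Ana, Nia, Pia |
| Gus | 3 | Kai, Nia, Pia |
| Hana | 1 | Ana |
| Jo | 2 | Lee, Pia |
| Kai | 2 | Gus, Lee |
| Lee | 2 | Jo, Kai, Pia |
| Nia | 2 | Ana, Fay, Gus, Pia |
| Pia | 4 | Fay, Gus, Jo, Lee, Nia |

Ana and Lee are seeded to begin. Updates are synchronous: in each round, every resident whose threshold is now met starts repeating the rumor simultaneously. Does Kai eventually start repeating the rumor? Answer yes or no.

Round 1 — Ana, Lee start repeating the rumor (initial).
Round 2 — checking thresholds:
  Fay: 1 of 3 neighbours ≥ 1, starts repeating the rumor.
  Hana: 1 of 1 neighbours ≥ 1, starts repeating the rumor.
  Jo: 1 of 2 neighbours < 2, below threshold.
  Kai: 1 of 2 neighbours < 2, below threshold.
  Nia: 1 of 4 neighbours < 2, below threshold.
  Pia: 1 of 5 neighbours < 4, below threshold.
Round 3 — checking thresholds:
  Jo: 1 of 2 neighbours < 2, below threshold.
  Kai: 1 of 2 neighbours < 2, below threshold.
  Nia: 2 of 4 neighbours ≥ 2, starts repeating the rumor.
  Pia: 2 of 5 neighbours < 4, below threshold.
Round 4 — no new spreads; cascade stops.

no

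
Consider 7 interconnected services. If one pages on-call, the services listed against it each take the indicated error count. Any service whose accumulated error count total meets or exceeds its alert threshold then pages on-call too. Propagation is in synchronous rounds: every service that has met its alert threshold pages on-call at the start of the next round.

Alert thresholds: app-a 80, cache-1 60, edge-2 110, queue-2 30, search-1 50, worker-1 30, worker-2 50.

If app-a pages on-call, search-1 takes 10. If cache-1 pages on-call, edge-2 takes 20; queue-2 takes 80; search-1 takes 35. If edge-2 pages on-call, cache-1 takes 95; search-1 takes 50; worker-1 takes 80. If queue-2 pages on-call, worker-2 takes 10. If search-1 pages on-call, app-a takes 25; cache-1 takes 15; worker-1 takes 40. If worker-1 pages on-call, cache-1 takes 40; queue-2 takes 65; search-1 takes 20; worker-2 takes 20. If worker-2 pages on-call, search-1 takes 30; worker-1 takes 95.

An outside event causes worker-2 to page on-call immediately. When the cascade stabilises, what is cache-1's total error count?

55

Round 1 — worker-2 pages on-call (initial).
  search-1: +30 → 30 < 50
  worker-1: +95 → 95 ≥ 30
Round 2 — worker-1 pages on-call.
  cache-1: +40 → 40 < 60
  queue-2: +65 → 65 ≥ 30
  search-1: +20 → 50 ≥ 50
Round 3 — queue-2, search-1 page on-call.
  app-a: +25 → 25 < 80
  cache-1: +15 → 55 < 60
No further pages.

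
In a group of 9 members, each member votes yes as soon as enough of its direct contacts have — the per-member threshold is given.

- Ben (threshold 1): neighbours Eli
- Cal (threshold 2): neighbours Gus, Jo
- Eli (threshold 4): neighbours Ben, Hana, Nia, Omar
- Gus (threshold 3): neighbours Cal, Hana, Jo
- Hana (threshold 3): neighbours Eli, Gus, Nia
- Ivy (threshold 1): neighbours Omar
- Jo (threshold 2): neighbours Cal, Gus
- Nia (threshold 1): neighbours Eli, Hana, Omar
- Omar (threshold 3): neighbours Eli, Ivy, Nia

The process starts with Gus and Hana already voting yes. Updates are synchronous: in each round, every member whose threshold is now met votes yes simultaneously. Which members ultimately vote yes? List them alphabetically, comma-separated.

Round 1 — Gus, Hana vote yes (initial).
Round 2 — checking thresholds:
  Cal: 1 of 2 neighbours < 2, not yet.
  Eli: 1 of 4 neighbours < 4, not yet.
  Jo: 1 of 2 neighbours < 2, not yet.
  Nia: 1 of 3 neighbours ≥ 1, votes yes.
Round 3 — no new yes votes; cascade stops.

Gus, Hana, Nia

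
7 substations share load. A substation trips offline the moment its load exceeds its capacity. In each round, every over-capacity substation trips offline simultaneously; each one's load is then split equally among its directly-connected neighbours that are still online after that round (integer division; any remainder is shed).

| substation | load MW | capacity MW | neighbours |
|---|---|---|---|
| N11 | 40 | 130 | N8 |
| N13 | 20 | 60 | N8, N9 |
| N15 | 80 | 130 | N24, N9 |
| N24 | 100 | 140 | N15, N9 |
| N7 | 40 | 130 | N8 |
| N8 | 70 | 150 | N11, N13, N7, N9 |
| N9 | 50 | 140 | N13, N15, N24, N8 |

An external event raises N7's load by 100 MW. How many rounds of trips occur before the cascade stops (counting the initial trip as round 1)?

5

Round 1 — N7 at 140 > 130. N7 trips offline.
  N7 sheds 140 MW to N8: 140 each.
    N8: 70+140 = 210 > 150
Round 2 — N8 trips offline.
  N8 sheds 210 MW to N11, N13, N9: 70 each.
    N11: 40+70 = 110 ≤ 130
    N13: 20+70 = 90 > 60
    N9: 50+70 = 120 ≤ 140
Round 3 — N13 trips offline.
  N13 sheds 90 MW to N9: 90 each.
    N9: 120+90 = 210 > 140
Round 4 — N9 trips offline.
  N9 sheds 210 MW to N15, N24: 105 each.
    N15: 80+105 = 185 > 130
    N24: 100+105 = 205 > 140
Round 5 — N15, N24 trip offline.
  N15 sheds 185 MW: no online neighbours, lost.
  N24 sheds 205 MW: no online neighbours, lost.
No further trips.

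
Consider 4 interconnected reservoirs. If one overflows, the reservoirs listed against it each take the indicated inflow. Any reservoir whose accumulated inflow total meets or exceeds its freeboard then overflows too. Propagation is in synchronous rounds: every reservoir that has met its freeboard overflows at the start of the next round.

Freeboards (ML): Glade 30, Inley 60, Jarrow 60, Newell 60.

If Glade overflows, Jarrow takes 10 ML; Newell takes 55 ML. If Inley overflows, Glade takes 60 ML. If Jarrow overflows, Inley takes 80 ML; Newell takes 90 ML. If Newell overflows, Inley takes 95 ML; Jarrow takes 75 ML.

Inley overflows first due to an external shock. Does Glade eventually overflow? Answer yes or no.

Round 1 — Inley overflows (initial).
  Glade: +60 → 60 ≥ 30
Round 2 — Glade overflows.
  Jarrow: +10 → 10 < 60
  Newell: +55 → 55 < 60
No further overflows.

yes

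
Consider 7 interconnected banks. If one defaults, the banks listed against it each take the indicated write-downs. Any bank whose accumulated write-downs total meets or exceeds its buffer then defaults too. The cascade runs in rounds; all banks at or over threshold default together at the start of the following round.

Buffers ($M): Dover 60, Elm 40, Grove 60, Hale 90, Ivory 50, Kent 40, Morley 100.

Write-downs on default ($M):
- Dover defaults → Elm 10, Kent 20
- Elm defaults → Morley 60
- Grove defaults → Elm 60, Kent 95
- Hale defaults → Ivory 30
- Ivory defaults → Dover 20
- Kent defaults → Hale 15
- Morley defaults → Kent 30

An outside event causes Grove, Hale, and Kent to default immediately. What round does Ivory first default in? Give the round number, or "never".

never

Round 1 — Grove, Hale, Kent default (initial).
  Elm: +60 → 60 ≥ 40
  Ivory: +30 → 30 < 50
Round 2 — Elm defaults.
  Morley: +60 → 60 < 100
No further defaults.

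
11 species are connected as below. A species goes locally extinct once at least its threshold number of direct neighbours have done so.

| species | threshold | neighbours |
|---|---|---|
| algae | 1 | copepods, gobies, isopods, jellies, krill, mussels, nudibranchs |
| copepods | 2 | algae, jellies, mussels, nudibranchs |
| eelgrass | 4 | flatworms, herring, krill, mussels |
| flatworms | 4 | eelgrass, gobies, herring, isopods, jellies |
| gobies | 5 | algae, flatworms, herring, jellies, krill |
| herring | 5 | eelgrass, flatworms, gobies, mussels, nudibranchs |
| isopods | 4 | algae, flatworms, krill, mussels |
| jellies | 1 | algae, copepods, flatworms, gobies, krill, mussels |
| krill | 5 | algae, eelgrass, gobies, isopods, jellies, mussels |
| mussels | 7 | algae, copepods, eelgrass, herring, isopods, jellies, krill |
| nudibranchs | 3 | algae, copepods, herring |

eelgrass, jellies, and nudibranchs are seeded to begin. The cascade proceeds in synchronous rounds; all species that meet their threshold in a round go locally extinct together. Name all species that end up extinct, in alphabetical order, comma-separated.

algae, copepods, eelgrass, jellies, nudibranchs

Round 1 — eelgrass, jellies, nudibranchs go locally extinct (initial).
Round 2 — checking thresholds:
  algae: 2 of 7 neighbours ≥ 1, goes locally extinct.
  copepods: 2 of 4 neighbours ≥ 2, goes locally extinct.
  flatworms: 2 of 5 neighbours < 4, below threshold.
  gobies: 1 of 5 neighbours < 5, below threshold.
  herring: 2 of 5 neighbours < 5, below threshold.
  krill: 2 of 6 neighbours < 5, below threshold.
  mussels: 2 of 7 neighbours < 7, below threshold.
Round 3 — no new extinctions; cascade stops.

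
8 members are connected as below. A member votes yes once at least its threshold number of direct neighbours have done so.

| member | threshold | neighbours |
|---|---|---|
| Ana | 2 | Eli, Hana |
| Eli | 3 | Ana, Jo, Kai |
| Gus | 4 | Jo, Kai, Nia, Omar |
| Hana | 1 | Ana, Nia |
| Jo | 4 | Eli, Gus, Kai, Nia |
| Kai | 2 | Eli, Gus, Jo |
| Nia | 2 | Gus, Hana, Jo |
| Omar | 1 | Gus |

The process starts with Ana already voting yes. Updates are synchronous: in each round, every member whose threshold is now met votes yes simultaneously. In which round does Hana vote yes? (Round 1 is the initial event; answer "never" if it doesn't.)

2

Round 1 — Ana votes yes (initial).
Round 2 — checking thresholds:
  Eli: 1 of 3 neighbours < 3, not yet.
  Hana: 1 of 2 neighbours ≥ 1, votes yes.
Round 3 — no new yes votes; cascade stops.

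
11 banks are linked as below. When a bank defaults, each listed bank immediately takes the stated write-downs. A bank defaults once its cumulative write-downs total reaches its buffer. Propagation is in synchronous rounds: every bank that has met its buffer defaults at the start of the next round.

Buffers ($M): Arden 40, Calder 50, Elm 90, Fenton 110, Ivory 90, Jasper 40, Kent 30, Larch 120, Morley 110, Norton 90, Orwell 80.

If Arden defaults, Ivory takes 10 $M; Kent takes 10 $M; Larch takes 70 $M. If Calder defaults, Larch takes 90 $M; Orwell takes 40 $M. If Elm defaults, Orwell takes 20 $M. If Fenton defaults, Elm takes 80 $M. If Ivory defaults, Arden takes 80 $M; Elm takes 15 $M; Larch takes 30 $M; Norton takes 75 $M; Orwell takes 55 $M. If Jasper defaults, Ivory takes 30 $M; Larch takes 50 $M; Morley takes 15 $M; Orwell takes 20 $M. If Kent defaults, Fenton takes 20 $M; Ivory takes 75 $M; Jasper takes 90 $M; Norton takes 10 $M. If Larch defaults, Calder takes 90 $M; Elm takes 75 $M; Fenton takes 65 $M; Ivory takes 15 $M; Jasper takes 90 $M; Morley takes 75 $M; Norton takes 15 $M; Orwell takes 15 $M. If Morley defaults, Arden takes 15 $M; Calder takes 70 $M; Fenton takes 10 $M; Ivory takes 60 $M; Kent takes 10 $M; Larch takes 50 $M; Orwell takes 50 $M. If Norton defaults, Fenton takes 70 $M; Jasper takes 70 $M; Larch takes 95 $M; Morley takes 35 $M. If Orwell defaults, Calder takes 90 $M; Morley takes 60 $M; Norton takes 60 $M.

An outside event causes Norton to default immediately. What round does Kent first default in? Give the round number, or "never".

Round 1 — Norton defaults (initial).
  Fenton: +70 → 70 < 110
  Jasper: +70 → 70 ≥ 40
  Larch: +95 → 95 < 120
  Morley: +35 → 35 < 110
Round 2 — Jasper defaults.
  Ivory: +30 → 30 < 90
  Larch: +50 → 145 ≥ 120
  Morley: +15 → 50 < 110
  Orwell: +20 → 20 < 80
Round 3 — Larch defaults.
  Calder: +90 → 90 ≥ 50
  Elm: +75 → 75 < 90
  Fenton: +65 → 135 ≥ 110
  Ivory: +15 → 45 < 90
  Morley: +75 → 125 ≥ 110
  Orwell: +15 → 35 < 80
Round 4 — Calder, Fenton, Morley default.
  Arden: +15 → 15 < 40
  Elm: +80 → 155 ≥ 90
  Ivory: +60 → 105 ≥ 90
  Kent: +10 → 10 < 30
  Orwell: +40+50 → 125 ≥ 80
Round 5 — Elm, Ivory, Orwell default.
  Arden: +80 → 95 ≥ 40
Round 6 — Arden defaults.
  Kent: +10 → 20 < 30
No further defaults.

never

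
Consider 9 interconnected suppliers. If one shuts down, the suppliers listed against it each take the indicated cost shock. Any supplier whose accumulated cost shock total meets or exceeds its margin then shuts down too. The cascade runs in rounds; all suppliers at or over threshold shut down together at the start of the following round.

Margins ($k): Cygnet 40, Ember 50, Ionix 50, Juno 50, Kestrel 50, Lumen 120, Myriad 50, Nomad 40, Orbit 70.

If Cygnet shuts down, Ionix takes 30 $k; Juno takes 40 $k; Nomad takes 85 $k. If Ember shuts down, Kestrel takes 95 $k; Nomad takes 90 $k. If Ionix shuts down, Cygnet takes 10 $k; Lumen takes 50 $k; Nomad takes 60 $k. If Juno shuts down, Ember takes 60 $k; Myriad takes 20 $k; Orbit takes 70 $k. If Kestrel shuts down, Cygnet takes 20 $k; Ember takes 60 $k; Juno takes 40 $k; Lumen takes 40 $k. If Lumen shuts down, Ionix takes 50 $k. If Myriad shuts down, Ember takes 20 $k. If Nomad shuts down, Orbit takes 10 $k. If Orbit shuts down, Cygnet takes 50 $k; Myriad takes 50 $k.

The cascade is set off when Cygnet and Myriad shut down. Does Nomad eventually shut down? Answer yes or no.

yes

Round 1 — Cygnet, Myriad shut down (initial).
  Ember: +20 → 20 < 50
  Ionix: +30 → 30 < 50
  Juno: +40 → 40 < 50
  Nomad: +85 → 85 ≥ 40
Round 2 — Nomad shuts down.
  Orbit: +10 → 10 < 70
No further shutdowns.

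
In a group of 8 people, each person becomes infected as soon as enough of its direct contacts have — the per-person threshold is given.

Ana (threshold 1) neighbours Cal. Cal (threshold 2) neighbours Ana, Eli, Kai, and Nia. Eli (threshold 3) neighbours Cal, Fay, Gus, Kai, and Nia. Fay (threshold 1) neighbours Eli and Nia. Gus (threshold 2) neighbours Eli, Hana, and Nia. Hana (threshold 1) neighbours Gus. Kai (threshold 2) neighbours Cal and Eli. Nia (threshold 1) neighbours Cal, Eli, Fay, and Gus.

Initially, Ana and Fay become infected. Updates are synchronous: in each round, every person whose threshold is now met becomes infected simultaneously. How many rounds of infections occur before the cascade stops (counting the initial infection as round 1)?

6

Round 1 — Ana, Fay become infected (initial).
Round 2 — checking thresholds:
  Cal: 1 of 4 neighbours < 2, not yet.
  Eli: 1 of 5 neighbours < 3, not yet.
  Nia: 1 of 4 neighbours ≥ 1, becomes infected.
Round 3 — checking thresholds:
  Cal: 2 of 4 neighbours ≥ 2, becomes infected.
  Eli: 2 of 5 neighbours < 3, not yet.
  Gus: 1 of 3 neighbours < 2, not yet.
Round 4 — checking thresholds:
  Eli: 3 of 5 neighbours ≥ 3, becomes infected.
  Gus: 1 of 3 neighbours < 2, not yet.
  Kai: 1 of 2 neighbours < 2, not yet.
Round 5 — checking thresholds:
  Gus: 2 of 3 neighbours ≥ 2, becomes infected.
  Kai: 2 of 2 neighbours ≥ 2, becomes infected.
Round 6 — checking thresholds:
  Hana: 1 of 1 neighbours ≥ 1, becomes infected.
Round 7 — no new infections; cascade stops.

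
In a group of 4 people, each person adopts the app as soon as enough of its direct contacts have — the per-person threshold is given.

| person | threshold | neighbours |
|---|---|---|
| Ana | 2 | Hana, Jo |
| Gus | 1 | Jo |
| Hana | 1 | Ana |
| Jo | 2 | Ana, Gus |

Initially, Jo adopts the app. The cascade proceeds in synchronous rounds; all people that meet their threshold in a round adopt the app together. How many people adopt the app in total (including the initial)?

Round 1 — Jo adopts the app (initial).
Round 2 — checking thresholds:
  Ana: 1 of 2 neighbours < 2, not yet.
  Gus: 1 of 1 neighbours ≥ 1, adopts the app.
Round 3 — no new adoptions; cascade stops.

2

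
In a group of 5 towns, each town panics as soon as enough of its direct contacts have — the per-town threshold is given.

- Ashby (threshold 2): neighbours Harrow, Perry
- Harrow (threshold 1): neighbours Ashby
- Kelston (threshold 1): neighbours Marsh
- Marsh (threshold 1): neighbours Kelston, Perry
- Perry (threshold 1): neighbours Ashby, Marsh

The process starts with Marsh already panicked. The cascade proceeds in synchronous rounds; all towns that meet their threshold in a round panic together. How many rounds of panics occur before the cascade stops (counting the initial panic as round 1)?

Round 1 — Marsh panics (initial).
Round 2 — checking thresholds:
  Kelston: 1 of 1 neighbours ≥ 1, panics.
  Perry: 1 of 2 neighbours ≥ 1, panics.
Round 3 — no new panics; cascade stops.

2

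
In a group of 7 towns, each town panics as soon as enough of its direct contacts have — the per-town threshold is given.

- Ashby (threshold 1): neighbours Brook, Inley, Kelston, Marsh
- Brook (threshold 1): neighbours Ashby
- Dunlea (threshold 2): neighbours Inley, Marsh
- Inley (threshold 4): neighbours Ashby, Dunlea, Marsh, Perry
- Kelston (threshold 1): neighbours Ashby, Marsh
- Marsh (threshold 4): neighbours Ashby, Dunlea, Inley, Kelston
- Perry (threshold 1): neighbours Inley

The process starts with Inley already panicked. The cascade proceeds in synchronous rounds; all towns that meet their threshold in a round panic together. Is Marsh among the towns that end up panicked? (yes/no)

Round 1 — Inley panics (initial).
Round 2 — checking thresholds:
  Ashby: 1 of 4 neighbours ≥ 1, panics.
  Dunlea: 1 of 2 neighbours < 2, holds.
  Marsh: 1 of 4 neighbours < 4, holds.
  Perry: 1 of 1 neighbours ≥ 1, panics.
Round 3 — checking thresholds:
  Brook: 1 of 1 neighbours ≥ 1, panics.
  Dunlea: 1 of 2 neighbours < 2, holds.
  Kelston: 1 of 2 neighbours ≥ 1, panics.
  Marsh: 2 of 4 neighbours < 4, holds.
Round 4 — no new panics; cascade stops.

no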